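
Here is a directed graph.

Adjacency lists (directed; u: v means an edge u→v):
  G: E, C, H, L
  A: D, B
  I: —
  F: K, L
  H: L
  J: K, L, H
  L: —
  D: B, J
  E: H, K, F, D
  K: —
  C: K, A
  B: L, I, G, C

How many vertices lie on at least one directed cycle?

A vertex is on a directed cycle iff it belongs to a strongly connected component of size ≥ 2 (or has a self-loop).
The vertices on cycles are {A, B, C, D, E, G} — 6 in total.

6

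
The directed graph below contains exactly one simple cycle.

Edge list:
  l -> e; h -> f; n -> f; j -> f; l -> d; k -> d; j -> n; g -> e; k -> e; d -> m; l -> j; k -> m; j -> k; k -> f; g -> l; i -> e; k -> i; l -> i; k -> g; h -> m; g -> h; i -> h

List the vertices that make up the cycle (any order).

g, j, k, l

DFS with gray/black marking from l:
l gray
  i gray
    h gray
      m gray
      m black
      f gray
      f black
    h black
    e gray
    e black
  i black
  l→e: e black — skip
  j gray
    j→f: f black — skip
    n gray
      n→f: f black — skip
    n black
    k gray
      g gray
        g→l: l is gray → back edge
Back edge closes the cycle l → j → k → g → l; its vertices are {g, j, k, l}.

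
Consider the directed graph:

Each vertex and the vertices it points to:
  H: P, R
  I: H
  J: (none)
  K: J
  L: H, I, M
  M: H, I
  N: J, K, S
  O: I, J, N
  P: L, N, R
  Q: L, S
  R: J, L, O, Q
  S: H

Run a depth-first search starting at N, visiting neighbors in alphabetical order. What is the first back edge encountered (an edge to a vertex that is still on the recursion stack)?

L→H

DFS from N (visiting neighbors in alphabetical order); mark gray on enter, black on exit:
N gray
  J gray
  J black
  K gray
    K→J: J black — skip
  K black
  S gray
    H gray
      P gray
        L gray
          L→H: H is gray → back edge
First back edge: L → H.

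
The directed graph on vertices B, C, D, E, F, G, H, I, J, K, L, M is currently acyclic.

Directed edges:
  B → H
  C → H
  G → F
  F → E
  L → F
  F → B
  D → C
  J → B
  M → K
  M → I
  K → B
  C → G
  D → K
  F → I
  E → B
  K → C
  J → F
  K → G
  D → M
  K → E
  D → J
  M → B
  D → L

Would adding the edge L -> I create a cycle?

No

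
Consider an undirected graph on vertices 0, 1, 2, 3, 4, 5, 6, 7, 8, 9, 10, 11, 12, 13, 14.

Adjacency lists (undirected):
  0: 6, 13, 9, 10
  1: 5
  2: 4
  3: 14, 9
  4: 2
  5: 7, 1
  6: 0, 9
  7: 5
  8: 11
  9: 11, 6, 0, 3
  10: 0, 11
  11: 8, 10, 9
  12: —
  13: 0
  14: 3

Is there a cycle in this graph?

Yes

DFS, tracking each vertex's parent; an edge to a visited non-parent vertex closes a cycle.
Start from 0:
visit 0 (parent –)
  visit 6 (parent 0)
    6–0: parent, skip
    visit 9 (parent 6)
      visit 11 (parent 9)
        visit 8 (parent 11)
          8–11: parent, skip
        visit 10 (parent 11)
          10–0: 0 visited and ≠ parent → cycle
Cycle: 0 – 6 – 9 – 11 – 10 – 0.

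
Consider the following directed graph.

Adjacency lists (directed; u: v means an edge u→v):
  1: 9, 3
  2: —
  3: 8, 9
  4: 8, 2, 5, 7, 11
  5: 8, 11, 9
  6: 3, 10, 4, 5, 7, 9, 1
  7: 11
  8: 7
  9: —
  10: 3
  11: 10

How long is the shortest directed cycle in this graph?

For each vertex v, BFS finds the shortest path from v back to v.
The shortest such closed walk is 7 → 11 → 10 → 3 → 8 → 7, length 5.

5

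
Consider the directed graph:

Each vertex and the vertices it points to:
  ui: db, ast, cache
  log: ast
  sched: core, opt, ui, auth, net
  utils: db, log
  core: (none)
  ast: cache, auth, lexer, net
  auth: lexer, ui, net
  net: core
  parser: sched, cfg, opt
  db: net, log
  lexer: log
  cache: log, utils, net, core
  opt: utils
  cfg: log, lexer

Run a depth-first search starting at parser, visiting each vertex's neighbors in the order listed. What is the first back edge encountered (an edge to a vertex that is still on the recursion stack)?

cache->log

DFS from parser (visiting each vertex's neighbors in the order listed); mark gray on enter, black on exit:
parser gray
  sched gray
    core gray
    core black
    opt gray
      utils gray
        db gray
          net gray
            net→core: core black — skip
          net black
          log gray
            ast gray
              cache gray
                cache→log: log is gray → back edge
First back edge: cache → log.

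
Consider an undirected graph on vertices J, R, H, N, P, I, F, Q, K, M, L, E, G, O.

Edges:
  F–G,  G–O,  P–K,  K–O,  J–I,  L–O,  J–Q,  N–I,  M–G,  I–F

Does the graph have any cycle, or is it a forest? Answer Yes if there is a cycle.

DFS, tracking each vertex's parent; an edge to a visited non-parent vertex closes a cycle.
Start from J:
visit J (parent –)
  visit Q (parent J)
    Q–J: parent, skip
  visit I (parent J)
    visit F (parent I)
      F–I: parent, skip
      visit G (parent F)
        visit O (parent G)
          visit L (parent O)
            L–O: parent, skip
          O–G: parent, skip
          visit K (parent O)
            visit P (parent K)
              P–K: parent, skip
            K–O: parent, skip
        visit M (parent G)
          M–G: parent, skip
        G–F: parent, skip
    I–J: parent, skip
    visit N (parent I)
      N–I: parent, skip
visit R (parent –)
visit H (parent –)
visit E (parent –)
No non-parent visited neighbor found — the graph is a forest.

No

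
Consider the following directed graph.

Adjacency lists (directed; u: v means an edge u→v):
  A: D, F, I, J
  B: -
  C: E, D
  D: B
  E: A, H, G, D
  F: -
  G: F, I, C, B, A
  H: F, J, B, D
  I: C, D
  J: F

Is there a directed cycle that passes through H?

No

H lies on a cycle iff there is a path from H back to itself.
Exploring from H, it never reaches itself; equivalently, its strongly connected component is a singleton.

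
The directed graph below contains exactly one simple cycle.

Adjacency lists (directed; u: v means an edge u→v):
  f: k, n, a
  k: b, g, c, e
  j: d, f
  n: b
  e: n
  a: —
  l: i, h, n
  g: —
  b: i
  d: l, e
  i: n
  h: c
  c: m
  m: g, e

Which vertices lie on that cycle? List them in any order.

b, i, n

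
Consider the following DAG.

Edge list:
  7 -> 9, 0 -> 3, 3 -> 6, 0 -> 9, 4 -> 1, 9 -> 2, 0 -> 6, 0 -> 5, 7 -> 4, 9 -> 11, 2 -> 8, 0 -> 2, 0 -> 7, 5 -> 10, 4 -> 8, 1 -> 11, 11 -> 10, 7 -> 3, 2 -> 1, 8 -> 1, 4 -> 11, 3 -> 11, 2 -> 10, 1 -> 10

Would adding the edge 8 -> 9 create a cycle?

Yes

Adding 8→9 creates a cycle iff 9 can already reach 8.
Path from 9: 9 → 2 → 8.
So 9 → … → 8 → 9 is a cycle.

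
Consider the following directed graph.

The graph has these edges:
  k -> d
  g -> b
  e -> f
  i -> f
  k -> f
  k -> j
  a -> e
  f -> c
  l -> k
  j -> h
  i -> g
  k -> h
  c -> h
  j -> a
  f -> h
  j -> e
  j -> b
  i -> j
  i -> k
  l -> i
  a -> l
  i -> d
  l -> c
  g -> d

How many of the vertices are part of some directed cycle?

5

A vertex is on a directed cycle iff it belongs to a strongly connected component of size ≥ 2 (or has a self-loop).
The vertices on cycles are {a, i, j, k, l} — 5 in total.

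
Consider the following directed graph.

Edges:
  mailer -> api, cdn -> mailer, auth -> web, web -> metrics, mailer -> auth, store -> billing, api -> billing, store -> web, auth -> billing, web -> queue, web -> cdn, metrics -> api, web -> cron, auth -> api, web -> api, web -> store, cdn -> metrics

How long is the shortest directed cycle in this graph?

2

For each vertex v, BFS finds the shortest path from v back to v.
The shortest such closed walk is web → store → web, length 2.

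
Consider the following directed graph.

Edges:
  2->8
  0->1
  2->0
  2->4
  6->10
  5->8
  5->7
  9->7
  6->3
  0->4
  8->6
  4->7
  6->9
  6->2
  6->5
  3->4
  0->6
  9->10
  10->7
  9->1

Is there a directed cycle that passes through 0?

Yes

0 is on a cycle iff 0 can reach itself via ≥1 edge.
0 → 6 → 2 → 0 — yes.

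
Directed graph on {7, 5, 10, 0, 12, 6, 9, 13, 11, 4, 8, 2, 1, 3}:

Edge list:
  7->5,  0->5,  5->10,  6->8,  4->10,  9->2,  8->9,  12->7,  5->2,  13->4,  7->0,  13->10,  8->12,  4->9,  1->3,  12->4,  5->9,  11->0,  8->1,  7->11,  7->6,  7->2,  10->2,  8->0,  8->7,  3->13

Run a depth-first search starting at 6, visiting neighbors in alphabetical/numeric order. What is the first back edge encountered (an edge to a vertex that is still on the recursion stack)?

DFS from 6 (visiting neighbors in alphabetical/numeric order); mark gray on enter, black on exit:
6 gray
  8 gray
    0 gray
      5 gray
        2 gray
        2 black
        9 gray
          9→2: 2 black — skip
        9 black
        10 gray
          10→2: 2 black — skip
        10 black
      5 black
    0 black
    1 gray
      3 gray
        13 gray
          4 gray
            4→9: 9 black — skip
            4→10: 10 black — skip
          4 black
          13→10: 10 black — skip
        13 black
      3 black
    1 black
    7 gray
      7→0: 0 black — skip
      7→2: 2 black — skip
      7→5: 5 black — skip
      7→6: 6 is gray → back edge
First back edge: 7 → 6.

7→6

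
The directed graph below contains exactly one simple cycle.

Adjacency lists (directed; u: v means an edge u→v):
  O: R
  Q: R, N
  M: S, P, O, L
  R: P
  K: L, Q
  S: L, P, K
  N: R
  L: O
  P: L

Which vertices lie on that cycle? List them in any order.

DFS with gray/black marking from P:
P gray
  L gray
    O gray
      R gray
        R→P: P is gray → back edge
Back edge closes the cycle P → L → O → R → P; its vertices are {L, O, P, R}.

L, O, P, R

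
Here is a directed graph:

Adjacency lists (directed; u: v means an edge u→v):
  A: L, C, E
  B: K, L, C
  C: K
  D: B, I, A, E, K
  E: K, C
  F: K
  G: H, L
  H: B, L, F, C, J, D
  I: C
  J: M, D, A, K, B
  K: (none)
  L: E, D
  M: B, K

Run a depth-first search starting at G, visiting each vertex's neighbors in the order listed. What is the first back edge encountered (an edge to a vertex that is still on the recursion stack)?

D->B

DFS from G (visiting each vertex's neighbors in the order listed); mark gray on enter, black on exit:
G gray
  H gray
    B gray
      K gray
      K black
      L gray
        E gray
          E→K: K black — skip
          C gray
            C→K: K black — skip
          C black
        E black
        D gray
          D→B: B is gray → back edge
First back edge: D → B.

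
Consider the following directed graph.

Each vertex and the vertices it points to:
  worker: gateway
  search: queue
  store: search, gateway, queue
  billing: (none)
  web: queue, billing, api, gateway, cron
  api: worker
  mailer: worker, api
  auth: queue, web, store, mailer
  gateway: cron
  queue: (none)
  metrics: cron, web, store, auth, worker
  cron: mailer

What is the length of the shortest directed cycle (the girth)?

4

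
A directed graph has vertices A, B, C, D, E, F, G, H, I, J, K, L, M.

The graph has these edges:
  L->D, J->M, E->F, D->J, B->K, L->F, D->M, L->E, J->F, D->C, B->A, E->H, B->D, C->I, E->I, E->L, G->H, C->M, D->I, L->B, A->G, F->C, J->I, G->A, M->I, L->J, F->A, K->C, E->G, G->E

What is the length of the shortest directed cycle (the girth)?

2

For each vertex v, BFS finds the shortest path from v back to v.
The shortest such closed walk is L → E → L, length 2.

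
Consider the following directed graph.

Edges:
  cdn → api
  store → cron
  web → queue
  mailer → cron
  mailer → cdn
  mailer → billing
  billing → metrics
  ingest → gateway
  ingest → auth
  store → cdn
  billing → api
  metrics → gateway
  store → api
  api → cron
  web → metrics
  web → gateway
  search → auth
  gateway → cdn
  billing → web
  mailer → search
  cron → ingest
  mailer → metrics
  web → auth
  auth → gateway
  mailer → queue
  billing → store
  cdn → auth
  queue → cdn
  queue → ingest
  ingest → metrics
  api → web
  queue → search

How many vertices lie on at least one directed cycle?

A vertex is on a directed cycle iff it belongs to a strongly connected component of size ≥ 2 (or has a self-loop).
The vertices on cycles are {api, cdn, web, auth, cron, queue, ingest, search, gateway, metrics} — 10 in total.

10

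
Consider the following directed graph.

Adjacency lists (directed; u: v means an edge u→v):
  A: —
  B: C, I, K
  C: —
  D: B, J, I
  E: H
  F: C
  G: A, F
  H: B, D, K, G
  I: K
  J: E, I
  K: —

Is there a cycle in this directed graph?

DFS with white/gray/black marking, starting from E:
E gray
  H gray
    B gray
      C gray
      C black
      I gray
        K gray
        K black
      I black
      B→K: K black — skip
    B black
    D gray
      D→B: B black — skip
      J gray
        J→E: E is gray → back edge
Back edge found, so a cycle exists: E → H → D → J → E.

Yes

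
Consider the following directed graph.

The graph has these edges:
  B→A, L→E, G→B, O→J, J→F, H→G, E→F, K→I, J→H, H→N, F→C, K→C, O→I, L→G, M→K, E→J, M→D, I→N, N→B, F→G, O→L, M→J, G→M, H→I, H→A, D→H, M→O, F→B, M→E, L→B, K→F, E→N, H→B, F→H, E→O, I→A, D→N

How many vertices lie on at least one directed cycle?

A vertex is on a directed cycle iff it belongs to a strongly connected component of size ≥ 2 (or has a self-loop).
The vertices on cycles are {D, E, F, G, H, J, K, L, M, O} — 10 in total.

10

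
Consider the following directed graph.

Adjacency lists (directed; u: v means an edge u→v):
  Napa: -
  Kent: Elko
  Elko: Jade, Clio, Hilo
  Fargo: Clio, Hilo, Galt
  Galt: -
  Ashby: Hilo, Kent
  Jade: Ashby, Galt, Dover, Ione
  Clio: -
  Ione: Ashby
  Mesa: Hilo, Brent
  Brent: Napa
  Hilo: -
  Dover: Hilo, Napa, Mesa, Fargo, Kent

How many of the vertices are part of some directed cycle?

6

A vertex is on a directed cycle iff it belongs to a strongly connected component of size ≥ 2 (or has a self-loop).
The vertices on cycles are {Elko, Ione, Jade, Kent, Ashby, Dover} — 6 in total.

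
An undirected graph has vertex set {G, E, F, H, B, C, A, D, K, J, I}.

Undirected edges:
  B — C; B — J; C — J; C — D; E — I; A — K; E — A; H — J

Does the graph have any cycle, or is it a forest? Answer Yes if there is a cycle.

Yes

DFS, tracking each vertex's parent; an edge to a visited non-parent vertex closes a cycle.
Start from J:
visit J (parent –)
  visit B (parent J)
    B–J: parent, skip
    visit C (parent B)
      visit D (parent C)
        D–C: parent, skip
      C–J: J visited and ≠ parent → cycle
Cycle: J – B – C – J.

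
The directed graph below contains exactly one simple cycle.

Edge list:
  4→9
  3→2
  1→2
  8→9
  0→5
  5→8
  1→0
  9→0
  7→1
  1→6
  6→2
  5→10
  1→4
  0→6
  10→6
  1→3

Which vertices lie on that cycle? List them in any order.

DFS with gray/black marking from 0:
0 gray
  6 gray
    2 gray
    2 black
  6 black
  5 gray
    8 gray
      9 gray
        9→0: 0 is gray → back edge
Back edge closes the cycle 0 → 5 → 8 → 9 → 0; its vertices are {0, 5, 8, 9}.

0, 5, 8, 9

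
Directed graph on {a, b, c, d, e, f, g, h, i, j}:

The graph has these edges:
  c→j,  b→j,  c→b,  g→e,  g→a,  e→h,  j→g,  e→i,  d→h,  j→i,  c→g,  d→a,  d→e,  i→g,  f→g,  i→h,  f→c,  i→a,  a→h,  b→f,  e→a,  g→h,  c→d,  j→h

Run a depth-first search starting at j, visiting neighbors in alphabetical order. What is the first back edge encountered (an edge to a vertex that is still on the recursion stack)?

DFS from j (visiting neighbors in alphabetical order); mark gray on enter, black on exit:
j gray
  g gray
    a gray
      h gray
      h black
    a black
    e gray
      e→a: a black — skip
      e→h: h black — skip
      i gray
        i→a: a black — skip
        i→g: g is gray → back edge
First back edge: i → g.

i→g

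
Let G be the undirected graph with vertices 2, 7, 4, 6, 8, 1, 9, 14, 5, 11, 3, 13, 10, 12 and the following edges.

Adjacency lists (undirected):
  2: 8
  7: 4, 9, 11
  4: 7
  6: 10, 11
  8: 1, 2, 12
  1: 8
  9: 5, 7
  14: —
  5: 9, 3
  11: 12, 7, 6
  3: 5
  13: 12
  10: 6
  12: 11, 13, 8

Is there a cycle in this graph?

No

DFS, tracking each vertex's parent; an edge to a visited non-parent vertex closes a cycle.
Start from 4:
visit 4 (parent –)
  visit 7 (parent 4)
    7–4: parent, skip
    visit 9 (parent 7)
      visit 5 (parent 9)
        5–9: parent, skip
        visit 3 (parent 5)
          3–5: parent, skip
      9–7: parent, skip
    visit 11 (parent 7)
      visit 12 (parent 11)
        12–11: parent, skip
        visit 13 (parent 12)
          13–12: parent, skip
        visit 8 (parent 12)
          visit 1 (parent 8)
            1–8: parent, skip
          visit 2 (parent 8)
            2–8: parent, skip
          8–12: parent, skip
      11–7: parent, skip
      visit 6 (parent 11)
        visit 10 (parent 6)
          10–6: parent, skip
        6–11: parent, skip
visit 14 (parent –)
No non-parent visited neighbor found — the graph is a forest.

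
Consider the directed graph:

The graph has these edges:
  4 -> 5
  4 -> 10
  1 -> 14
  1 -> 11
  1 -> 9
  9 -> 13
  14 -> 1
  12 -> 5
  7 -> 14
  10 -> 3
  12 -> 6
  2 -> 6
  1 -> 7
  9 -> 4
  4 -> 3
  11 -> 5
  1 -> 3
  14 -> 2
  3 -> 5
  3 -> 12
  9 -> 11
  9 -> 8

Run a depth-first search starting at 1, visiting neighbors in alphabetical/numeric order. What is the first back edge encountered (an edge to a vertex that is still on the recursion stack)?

14->1

DFS from 1 (visiting neighbors in alphabetical/numeric order); mark gray on enter, black on exit:
1 gray
  3 gray
    5 gray
    5 black
    12 gray
      12→5: 5 black — skip
      6 gray
      6 black
    12 black
  3 black
  7 gray
    14 gray
      14→1: 1 is gray → back edge
First back edge: 14 → 1.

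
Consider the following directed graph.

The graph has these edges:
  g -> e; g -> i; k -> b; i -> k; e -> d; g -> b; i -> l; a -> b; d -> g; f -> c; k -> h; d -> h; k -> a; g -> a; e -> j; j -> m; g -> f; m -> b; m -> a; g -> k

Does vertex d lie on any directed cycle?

d is on a cycle iff d can reach itself via ≥1 edge.
d → g → e → d — yes.

Yes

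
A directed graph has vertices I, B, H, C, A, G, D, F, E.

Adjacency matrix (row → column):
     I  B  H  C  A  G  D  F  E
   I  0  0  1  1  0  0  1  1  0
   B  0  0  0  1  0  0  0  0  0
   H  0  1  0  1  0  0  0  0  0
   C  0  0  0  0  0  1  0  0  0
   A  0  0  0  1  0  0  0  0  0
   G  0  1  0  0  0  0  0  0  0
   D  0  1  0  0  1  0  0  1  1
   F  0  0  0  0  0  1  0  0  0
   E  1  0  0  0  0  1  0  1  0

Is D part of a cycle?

Yes

D is on a cycle iff D can reach itself via ≥1 edge.
D → E → I → D — yes.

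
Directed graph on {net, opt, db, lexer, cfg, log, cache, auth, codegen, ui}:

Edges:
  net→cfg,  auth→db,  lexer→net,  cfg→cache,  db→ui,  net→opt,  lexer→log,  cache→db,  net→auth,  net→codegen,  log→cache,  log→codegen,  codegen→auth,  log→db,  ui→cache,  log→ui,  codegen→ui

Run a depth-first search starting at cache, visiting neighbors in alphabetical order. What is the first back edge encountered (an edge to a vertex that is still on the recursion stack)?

DFS from cache (visiting neighbors in alphabetical order); mark gray on enter, black on exit:
cache gray
  db gray
    ui gray
      ui→cache: cache is gray → back edge
First back edge: ui → cache.

ui→cache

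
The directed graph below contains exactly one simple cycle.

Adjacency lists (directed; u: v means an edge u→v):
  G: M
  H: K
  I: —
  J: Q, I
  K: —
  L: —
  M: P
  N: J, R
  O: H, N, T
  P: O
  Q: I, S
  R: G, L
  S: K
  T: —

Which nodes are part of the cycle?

DFS with gray/black marking from P:
P gray
  O gray
    H gray
      K gray
      K black
    H black
    N gray
      J gray
        Q gray
          I gray
          I black
          S gray
            S→K: K black — skip
          S black
        Q black
        J→I: I black — skip
      J black
      R gray
        G gray
          M gray
            M→P: P is gray → back edge
Back edge closes the cycle P → O → N → R → G → M → P; its vertices are {G, M, N, O, P, R}.

G, M, N, O, P, R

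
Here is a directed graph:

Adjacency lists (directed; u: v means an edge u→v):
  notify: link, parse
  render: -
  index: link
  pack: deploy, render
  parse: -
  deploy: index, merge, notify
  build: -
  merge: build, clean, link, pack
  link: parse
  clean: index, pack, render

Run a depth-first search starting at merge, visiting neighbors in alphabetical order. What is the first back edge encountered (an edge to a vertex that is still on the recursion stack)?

deploy->merge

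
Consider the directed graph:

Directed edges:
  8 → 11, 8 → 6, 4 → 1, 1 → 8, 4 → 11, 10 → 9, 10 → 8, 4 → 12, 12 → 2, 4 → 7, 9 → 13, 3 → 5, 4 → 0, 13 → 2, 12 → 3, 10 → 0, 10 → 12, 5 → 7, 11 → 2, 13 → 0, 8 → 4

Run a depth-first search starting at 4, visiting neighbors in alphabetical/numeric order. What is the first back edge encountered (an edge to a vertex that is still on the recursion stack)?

8->4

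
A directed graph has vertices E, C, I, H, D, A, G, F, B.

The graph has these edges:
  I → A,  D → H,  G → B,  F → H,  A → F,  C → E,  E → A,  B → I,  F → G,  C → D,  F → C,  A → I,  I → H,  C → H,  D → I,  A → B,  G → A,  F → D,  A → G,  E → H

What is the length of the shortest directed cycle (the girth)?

For each vertex v, BFS finds the shortest path from v back to v.
The shortest such closed walk is A → G → A, length 2.

2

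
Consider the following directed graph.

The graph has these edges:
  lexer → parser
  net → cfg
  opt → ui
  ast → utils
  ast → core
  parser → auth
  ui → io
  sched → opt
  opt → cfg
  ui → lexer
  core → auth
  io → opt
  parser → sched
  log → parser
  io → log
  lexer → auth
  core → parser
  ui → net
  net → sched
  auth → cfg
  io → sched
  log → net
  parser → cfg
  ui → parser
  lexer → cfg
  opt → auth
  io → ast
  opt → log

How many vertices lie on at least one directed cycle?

10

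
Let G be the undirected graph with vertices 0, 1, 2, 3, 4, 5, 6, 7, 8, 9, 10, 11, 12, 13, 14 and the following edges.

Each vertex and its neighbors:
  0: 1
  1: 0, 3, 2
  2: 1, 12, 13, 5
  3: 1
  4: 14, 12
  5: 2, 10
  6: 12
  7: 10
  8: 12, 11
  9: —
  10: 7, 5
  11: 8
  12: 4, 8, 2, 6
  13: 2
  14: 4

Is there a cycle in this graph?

No

DFS, tracking each vertex's parent; an edge to a visited non-parent vertex closes a cycle.
Start from 12:
visit 12 (parent –)
  visit 4 (parent 12)
    visit 14 (parent 4)
      14–4: parent, skip
    4–12: parent, skip
  visit 8 (parent 12)
    8–12: parent, skip
    visit 11 (parent 8)
      11–8: parent, skip
  visit 2 (parent 12)
    visit 1 (parent 2)
      visit 0 (parent 1)
        0–1: parent, skip
      visit 3 (parent 1)
        3–1: parent, skip
      1–2: parent, skip
    2–12: parent, skip
    visit 13 (parent 2)
      13–2: parent, skip
    visit 5 (parent 2)
      5–2: parent, skip
      visit 10 (parent 5)
        visit 7 (parent 10)
          7–10: parent, skip
        10–5: parent, skip
  visit 6 (parent 12)
    6–12: parent, skip
visit 9 (parent –)
No non-parent visited neighbor found — the graph is a forest.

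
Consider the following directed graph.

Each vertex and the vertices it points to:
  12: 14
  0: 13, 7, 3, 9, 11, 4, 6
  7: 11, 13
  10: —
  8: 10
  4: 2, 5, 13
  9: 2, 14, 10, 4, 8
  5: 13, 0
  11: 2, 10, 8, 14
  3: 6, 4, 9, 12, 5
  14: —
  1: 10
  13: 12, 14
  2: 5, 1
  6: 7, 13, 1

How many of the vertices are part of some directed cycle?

A vertex is on a directed cycle iff it belongs to a strongly connected component of size ≥ 2 (or has a self-loop).
The vertices on cycles are {0, 2, 3, 4, 5, 6, 7, 9, 11} — 9 in total.

9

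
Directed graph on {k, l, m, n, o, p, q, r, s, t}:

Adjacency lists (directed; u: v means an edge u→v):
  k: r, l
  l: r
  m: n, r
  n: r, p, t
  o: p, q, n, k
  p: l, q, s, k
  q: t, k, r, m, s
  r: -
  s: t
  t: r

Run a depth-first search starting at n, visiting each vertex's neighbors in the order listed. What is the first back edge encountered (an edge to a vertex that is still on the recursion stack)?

DFS from n (visiting each vertex's neighbors in the order listed); mark gray on enter, black on exit:
n gray
  r gray
  r black
  p gray
    l gray
      l→r: r black — skip
    l black
    q gray
      t gray
        t→r: r black — skip
      t black
      k gray
        k→r: r black — skip
        k→l: l black — skip
      k black
      q→r: r black — skip
      m gray
        m→n: n is gray → back edge
First back edge: m → n.

m->n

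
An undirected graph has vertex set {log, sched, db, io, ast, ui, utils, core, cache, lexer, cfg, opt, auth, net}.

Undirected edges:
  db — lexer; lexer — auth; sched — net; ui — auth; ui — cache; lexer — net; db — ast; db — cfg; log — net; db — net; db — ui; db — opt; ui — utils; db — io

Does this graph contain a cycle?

DFS, tracking each vertex's parent; an edge to a visited non-parent vertex closes a cycle.
Start from db:
visit db (parent –)
  visit io (parent db)
    io–db: parent, skip
  visit ui (parent db)
    visit utils (parent ui)
      utils–ui: parent, skip
    visit auth (parent ui)
      auth–ui: parent, skip
      visit lexer (parent auth)
        lexer–auth: parent, skip
        visit net (parent lexer)
          net–lexer: parent, skip
          net–db: db visited and ≠ parent → cycle
Cycle: db – ui – auth – lexer – net – db.

Yes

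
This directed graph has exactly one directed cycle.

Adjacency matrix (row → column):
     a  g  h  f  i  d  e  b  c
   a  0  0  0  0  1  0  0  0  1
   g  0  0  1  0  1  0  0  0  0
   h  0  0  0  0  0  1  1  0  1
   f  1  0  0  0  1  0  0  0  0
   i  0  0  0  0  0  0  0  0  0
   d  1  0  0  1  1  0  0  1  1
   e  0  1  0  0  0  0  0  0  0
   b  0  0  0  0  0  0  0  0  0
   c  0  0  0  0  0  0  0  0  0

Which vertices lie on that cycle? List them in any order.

e, g, h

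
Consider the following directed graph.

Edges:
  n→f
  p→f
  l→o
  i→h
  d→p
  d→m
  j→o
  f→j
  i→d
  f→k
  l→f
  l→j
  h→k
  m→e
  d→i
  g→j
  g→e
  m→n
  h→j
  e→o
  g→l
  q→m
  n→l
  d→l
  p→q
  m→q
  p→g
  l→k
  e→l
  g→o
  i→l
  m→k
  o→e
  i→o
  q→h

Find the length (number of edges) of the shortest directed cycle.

2

For each vertex v, BFS finds the shortest path from v back to v.
The shortest such closed walk is d → i → d, length 2.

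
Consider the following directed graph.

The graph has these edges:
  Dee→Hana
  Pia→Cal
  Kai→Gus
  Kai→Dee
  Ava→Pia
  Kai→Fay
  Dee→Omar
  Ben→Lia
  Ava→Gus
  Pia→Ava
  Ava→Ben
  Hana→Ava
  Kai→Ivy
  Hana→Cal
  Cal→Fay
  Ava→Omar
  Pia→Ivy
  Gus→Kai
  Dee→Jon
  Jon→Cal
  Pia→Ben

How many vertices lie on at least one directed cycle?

6

A vertex is on a directed cycle iff it belongs to a strongly connected component of size ≥ 2 (or has a self-loop).
The vertices on cycles are {Ava, Dee, Gus, Kai, Pia, Hana} — 6 in total.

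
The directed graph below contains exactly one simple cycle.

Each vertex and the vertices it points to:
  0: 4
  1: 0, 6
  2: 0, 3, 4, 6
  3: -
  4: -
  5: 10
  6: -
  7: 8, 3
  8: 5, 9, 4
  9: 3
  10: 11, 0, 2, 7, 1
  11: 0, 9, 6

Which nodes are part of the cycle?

5, 7, 8, 10

DFS with gray/black marking from 5:
5 gray
  10 gray
    11 gray
      0 gray
        4 gray
        4 black
      0 black
      9 gray
        3 gray
        3 black
      9 black
      6 gray
      6 black
    11 black
    10→0: 0 black — skip
    2 gray
      2→0: 0 black — skip
      2→3: 3 black — skip
      2→4: 4 black — skip
      2→6: 6 black — skip
    2 black
    7 gray
      8 gray
        8→5: 5 is gray → back edge
Back edge closes the cycle 5 → 10 → 7 → 8 → 5; its vertices are {5, 7, 8, 10}.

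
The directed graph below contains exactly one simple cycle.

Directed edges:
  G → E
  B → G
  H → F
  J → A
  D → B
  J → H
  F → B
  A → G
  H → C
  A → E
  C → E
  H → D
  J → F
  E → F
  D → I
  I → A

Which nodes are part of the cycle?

DFS with gray/black marking from F:
F gray
  B gray
    G gray
      E gray
        E→F: F is gray → back edge
Back edge closes the cycle F → B → G → E → F; its vertices are {B, E, F, G}.

B, E, F, G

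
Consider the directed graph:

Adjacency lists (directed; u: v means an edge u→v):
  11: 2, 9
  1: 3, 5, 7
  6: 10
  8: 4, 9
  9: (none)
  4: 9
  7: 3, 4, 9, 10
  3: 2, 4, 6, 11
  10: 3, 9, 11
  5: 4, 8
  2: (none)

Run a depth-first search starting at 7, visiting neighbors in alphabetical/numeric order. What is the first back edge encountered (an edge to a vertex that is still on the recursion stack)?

10->3

DFS from 7 (visiting neighbors in alphabetical/numeric order); mark gray on enter, black on exit:
7 gray
  3 gray
    2 gray
    2 black
    4 gray
      9 gray
      9 black
    4 black
    6 gray
      10 gray
        10→3: 3 is gray → back edge
First back edge: 10 → 3.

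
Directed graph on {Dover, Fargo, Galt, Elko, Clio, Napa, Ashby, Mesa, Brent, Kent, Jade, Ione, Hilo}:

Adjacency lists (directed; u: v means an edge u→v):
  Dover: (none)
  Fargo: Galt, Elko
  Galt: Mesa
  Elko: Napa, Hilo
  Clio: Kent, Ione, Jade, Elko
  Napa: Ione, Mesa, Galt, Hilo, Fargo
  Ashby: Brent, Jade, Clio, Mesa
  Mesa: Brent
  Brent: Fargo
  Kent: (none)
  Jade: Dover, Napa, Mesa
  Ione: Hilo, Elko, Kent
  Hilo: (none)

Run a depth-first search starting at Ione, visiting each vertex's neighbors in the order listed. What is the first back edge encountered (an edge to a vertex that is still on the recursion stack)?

DFS from Ione (visiting each vertex's neighbors in the order listed); mark gray on enter, black on exit:
Ione gray
  Hilo gray
  Hilo black
  Elko gray
    Napa gray
      Napa→Ione: Ione is gray → back edge
First back edge: Napa → Ione.

Napa→Ione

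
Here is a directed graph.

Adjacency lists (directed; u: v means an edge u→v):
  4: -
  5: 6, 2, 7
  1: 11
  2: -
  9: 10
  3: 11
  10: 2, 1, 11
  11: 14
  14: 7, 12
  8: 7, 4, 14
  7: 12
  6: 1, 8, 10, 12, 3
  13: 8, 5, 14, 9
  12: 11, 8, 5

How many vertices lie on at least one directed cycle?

A vertex is on a directed cycle iff it belongs to a strongly connected component of size ≥ 2 (or has a self-loop).
The vertices on cycles are {1, 3, 5, 6, 7, 8, 10, 11, 12, 14} — 10 in total.

10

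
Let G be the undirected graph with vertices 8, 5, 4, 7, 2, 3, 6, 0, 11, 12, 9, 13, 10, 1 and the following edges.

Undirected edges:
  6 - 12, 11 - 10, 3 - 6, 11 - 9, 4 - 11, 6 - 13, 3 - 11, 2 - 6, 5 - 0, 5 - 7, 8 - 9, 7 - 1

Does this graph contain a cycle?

No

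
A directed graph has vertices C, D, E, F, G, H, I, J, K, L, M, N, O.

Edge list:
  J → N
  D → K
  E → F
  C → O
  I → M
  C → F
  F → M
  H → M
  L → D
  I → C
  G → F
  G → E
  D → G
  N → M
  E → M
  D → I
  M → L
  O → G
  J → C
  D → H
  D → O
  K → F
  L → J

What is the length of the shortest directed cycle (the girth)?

4

For each vertex v, BFS finds the shortest path from v back to v.
The shortest such closed walk is L → D → H → M → L, length 4.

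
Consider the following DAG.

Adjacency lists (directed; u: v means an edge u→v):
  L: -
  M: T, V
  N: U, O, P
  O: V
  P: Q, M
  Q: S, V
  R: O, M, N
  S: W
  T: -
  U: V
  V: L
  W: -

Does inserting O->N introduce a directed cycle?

Yes

Adding O→N creates a cycle iff N can already reach O.
Path from N: N → O.
So N → … → O → N is a cycle.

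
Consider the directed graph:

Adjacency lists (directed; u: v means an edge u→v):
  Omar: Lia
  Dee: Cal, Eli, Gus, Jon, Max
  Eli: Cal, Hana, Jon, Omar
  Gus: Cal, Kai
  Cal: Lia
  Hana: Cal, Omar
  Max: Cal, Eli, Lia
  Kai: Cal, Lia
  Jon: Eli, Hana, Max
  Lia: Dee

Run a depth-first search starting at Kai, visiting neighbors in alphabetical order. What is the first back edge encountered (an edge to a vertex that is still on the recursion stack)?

Dee->Cal

DFS from Kai (visiting neighbors in alphabetical order); mark gray on enter, black on exit:
Kai gray
  Cal gray
    Lia gray
      Dee gray
        Dee→Cal: Cal is gray → back edge
First back edge: Dee → Cal.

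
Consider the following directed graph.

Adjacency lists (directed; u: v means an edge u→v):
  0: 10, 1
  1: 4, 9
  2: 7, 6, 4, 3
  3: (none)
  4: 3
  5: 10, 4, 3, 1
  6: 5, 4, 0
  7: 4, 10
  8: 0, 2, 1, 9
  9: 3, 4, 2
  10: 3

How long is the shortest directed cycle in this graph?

For each vertex v, BFS finds the shortest path from v back to v.
The shortest such closed walk is 2 → 6 → 5 → 1 → 9 → 2, length 5.

5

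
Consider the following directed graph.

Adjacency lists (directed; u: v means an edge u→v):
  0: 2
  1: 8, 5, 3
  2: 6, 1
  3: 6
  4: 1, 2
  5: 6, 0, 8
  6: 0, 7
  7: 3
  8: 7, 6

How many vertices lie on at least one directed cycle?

A vertex is on a directed cycle iff it belongs to a strongly connected component of size ≥ 2 (or has a self-loop).
The vertices on cycles are {0, 1, 2, 3, 5, 6, 7, 8} — 8 in total.

8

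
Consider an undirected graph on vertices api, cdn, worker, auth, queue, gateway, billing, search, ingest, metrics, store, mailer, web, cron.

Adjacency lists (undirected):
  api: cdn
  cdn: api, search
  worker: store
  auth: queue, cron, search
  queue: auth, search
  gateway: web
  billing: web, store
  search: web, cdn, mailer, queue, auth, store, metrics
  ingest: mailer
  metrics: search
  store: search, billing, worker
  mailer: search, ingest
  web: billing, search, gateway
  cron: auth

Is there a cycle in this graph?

Yes

DFS, tracking each vertex's parent; an edge to a visited non-parent vertex closes a cycle.
Start from mailer:
visit mailer (parent –)
  visit search (parent mailer)
    visit web (parent search)
      visit billing (parent web)
        billing–web: parent, skip
        visit store (parent billing)
          store–search: search visited and ≠ parent → cycle
Cycle: search – web – billing – store – search.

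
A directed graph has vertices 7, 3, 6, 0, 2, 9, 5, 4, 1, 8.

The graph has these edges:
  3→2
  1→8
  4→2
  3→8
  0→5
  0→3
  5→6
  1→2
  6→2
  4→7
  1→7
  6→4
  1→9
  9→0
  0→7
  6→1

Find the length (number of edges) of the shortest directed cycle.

For each vertex v, BFS finds the shortest path from v back to v.
The shortest such closed walk is 5 → 6 → 1 → 9 → 0 → 5, length 5.

5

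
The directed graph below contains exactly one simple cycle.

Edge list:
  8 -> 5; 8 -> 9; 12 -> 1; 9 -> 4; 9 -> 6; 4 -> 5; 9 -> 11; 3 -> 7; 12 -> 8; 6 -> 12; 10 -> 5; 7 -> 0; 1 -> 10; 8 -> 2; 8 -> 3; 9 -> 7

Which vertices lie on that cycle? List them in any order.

6, 8, 9, 12

DFS with gray/black marking from 12:
12 gray
  8 gray
    3 gray
      7 gray
        0 gray
        0 black
      7 black
    3 black
    9 gray
      4 gray
        5 gray
        5 black
      4 black
      9→7: 7 black — skip
      6 gray
        6→12: 12 is gray → back edge
Back edge closes the cycle 12 → 8 → 9 → 6 → 12; its vertices are {6, 8, 9, 12}.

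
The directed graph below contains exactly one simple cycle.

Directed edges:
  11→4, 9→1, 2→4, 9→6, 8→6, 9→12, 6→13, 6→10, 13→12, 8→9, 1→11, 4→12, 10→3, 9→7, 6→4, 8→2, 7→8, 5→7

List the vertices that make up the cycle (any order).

DFS with gray/black marking from 7:
7 gray
  8 gray
    9 gray
      6 gray
        10 gray
          3 gray
          3 black
        10 black
        4 gray
          12 gray
          12 black
        4 black
        13 gray
          13→12: 12 black — skip
        13 black
      6 black
      9→12: 12 black — skip
      1 gray
        11 gray
          11→4: 4 black — skip
        11 black
      1 black
      9→7: 7 is gray → back edge
Back edge closes the cycle 7 → 8 → 9 → 7; its vertices are {7, 8, 9}.

7, 8, 9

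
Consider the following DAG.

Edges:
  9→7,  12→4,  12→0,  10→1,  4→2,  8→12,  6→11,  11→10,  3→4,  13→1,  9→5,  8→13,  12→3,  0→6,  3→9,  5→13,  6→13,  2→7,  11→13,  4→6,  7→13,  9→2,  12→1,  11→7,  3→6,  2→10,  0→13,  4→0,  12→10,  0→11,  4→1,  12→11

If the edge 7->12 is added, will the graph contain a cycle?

Yes

Adding 7→12 creates a cycle iff 12 can already reach 7.
Path from 12: 12 → 11 → 7.
So 12 → … → 7 → 12 is a cycle.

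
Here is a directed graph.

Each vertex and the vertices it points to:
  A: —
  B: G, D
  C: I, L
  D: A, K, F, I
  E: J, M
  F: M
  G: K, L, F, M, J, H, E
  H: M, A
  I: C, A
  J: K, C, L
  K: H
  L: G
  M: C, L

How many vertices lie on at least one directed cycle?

10

A vertex is on a directed cycle iff it belongs to a strongly connected component of size ≥ 2 (or has a self-loop).
The vertices on cycles are {C, E, F, G, H, I, J, K, L, M} — 10 in total.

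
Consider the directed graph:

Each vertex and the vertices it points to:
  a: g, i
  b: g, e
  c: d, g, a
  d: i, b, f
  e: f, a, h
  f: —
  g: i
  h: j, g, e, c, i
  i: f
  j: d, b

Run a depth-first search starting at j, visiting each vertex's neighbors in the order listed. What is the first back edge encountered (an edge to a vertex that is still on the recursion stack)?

h->j

DFS from j (visiting each vertex's neighbors in the order listed); mark gray on enter, black on exit:
j gray
  d gray
    i gray
      f gray
      f black
    i black
    b gray
      g gray
        g→i: i black — skip
      g black
      e gray
        e→f: f black — skip
        a gray
          a→g: g black — skip
          a→i: i black — skip
        a black
        h gray
          h→j: j is gray → back edge
First back edge: h → j.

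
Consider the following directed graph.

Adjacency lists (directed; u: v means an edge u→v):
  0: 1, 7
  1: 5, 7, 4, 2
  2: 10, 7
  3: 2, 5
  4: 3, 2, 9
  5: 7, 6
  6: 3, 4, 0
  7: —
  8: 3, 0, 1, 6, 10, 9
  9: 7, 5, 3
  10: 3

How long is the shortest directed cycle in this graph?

For each vertex v, BFS finds the shortest path from v back to v.
The shortest such closed walk is 6 → 3 → 5 → 6, length 3.

3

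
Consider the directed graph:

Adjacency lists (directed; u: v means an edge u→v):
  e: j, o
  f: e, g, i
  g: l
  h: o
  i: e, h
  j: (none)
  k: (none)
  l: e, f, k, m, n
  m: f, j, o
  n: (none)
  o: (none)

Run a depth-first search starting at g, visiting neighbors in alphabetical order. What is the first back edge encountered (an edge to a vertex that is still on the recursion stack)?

f→g

DFS from g (visiting neighbors in alphabetical order); mark gray on enter, black on exit:
g gray
  l gray
    e gray
      j gray
      j black
      o gray
      o black
    e black
    f gray
      f→e: e black — skip
      f→g: g is gray → back edge
First back edge: f → g.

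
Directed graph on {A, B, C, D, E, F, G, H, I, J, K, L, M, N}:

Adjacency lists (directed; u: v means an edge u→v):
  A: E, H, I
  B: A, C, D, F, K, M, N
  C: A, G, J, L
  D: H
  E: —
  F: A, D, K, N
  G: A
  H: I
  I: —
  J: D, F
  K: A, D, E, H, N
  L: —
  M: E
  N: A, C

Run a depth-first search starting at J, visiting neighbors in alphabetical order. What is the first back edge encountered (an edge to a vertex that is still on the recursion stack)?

C→J

DFS from J (visiting neighbors in alphabetical order); mark gray on enter, black on exit:
J gray
  D gray
    H gray
      I gray
      I black
    H black
  D black
  F gray
    A gray
      E gray
      E black
      A→H: H black — skip
      A→I: I black — skip
    A black
    F→D: D black — skip
    K gray
      K→A: A black — skip
      K→D: D black — skip
      K→E: E black — skip
      K→H: H black — skip
      N gray
        N→A: A black — skip
        C gray
          C→A: A black — skip
          G gray
            G→A: A black — skip
          G black
          C→J: J is gray → back edge
First back edge: C → J.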